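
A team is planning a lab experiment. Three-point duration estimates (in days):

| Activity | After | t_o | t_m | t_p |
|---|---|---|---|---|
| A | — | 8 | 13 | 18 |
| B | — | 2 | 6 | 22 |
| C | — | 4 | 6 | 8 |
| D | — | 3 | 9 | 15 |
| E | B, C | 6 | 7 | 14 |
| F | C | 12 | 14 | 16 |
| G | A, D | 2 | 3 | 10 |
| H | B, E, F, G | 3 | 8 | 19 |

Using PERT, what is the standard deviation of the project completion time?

2.83 days

te_A = (8 + 4·13 + 18)/6 = 78/6 = 13; σ²_A = ((18−8)/6)² = 2.778
te_B = (2 + 4·6 + 22)/6 = 48/6 = 8; σ²_B = ((22−2)/6)² = 11.111
te_C = (4 + 4·6 + 8)/6 = 36/6 = 6; σ²_C = ((8−4)/6)² = 0.444
te_D = (3 + 4·9 + 15)/6 = 54/6 = 9; σ²_D = ((15−3)/6)² = 4.000
te_E = (6 + 4·7 + 14)/6 = 48/6 = 8; σ²_E = ((14−6)/6)² = 1.778
te_F = (12 + 4·14 + 16)/6 = 84/6 = 14; σ²_F = ((16−12)/6)² = 0.444
te_G = (2 + 4·3 + 10)/6 = 24/6 = 4; σ²_G = ((10−2)/6)² = 1.778
te_H = (3 + 4·8 + 19)/6 = 54/6 = 9; σ²_H = ((19−3)/6)² = 7.111

Forward pass:
ES_A = 0; EF_A = 13
ES_B = 0; EF_B = 8
ES_C = 0; EF_C = 6
ES_D = 0; EF_D = 9
ES_E = max(EF_B=8, EF_C=6) = 8; EF_E = 8+8 = 16
ES_F = 6; EF_F = 6+14 = 20
ES_G = max(EF_A=13, EF_D=9) = 13; EF_G = 13+4 = 17
ES_H = max(EF_B=8, EF_E=16, EF_F=20, EF_G=17) = 20; EF_H = 20+9 = 29
Expected project duration μ = 29 days. Critical path: C → F → H.

Variance along critical path = 0.444 + 0.444 + 7.111 = 8.000
σ = √8.000 = 2.828 days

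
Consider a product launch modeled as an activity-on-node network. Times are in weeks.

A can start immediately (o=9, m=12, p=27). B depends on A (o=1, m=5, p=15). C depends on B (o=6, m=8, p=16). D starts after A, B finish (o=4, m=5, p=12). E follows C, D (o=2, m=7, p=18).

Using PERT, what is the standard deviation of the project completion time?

te_A = (9 + 4·12 + 27)/6 = 84/6 = 14; σ²_A = ((27−9)/6)² = 9.000
te_B = (1 + 4·5 + 15)/6 = 36/6 = 6; σ²_B = ((15−1)/6)² = 5.444
te_C = (6 + 4·8 + 16)/6 = 54/6 = 9; σ²_C = ((16−6)/6)² = 2.778
te_D = (4 + 4·5 + 12)/6 = 36/6 = 6; σ²_D = ((12−4)/6)² = 1.778
te_E = (2 + 4·7 + 18)/6 = 48/6 = 8; σ²_E = ((18−2)/6)² = 7.111

Forward pass:
ES_A = 0; EF_A = 14
ES_B = 14; EF_B = 14+6 = 20
ES_C = 20; EF_C = 20+9 = 29
ES_D = max(EF_A=14, EF_B=20) = 20; EF_D = 20+6 = 26
ES_E = max(EF_C=29, EF_D=26) = 29; EF_E = 29+8 = 37
Expected project duration μ = 37 weeks. Critical path: A → B → C → E.

Variance along critical path = 9.000 + 5.444 + 2.778 + 7.111 = 24.333
σ = √24.333 = 4.933 weeks

4.93 weeks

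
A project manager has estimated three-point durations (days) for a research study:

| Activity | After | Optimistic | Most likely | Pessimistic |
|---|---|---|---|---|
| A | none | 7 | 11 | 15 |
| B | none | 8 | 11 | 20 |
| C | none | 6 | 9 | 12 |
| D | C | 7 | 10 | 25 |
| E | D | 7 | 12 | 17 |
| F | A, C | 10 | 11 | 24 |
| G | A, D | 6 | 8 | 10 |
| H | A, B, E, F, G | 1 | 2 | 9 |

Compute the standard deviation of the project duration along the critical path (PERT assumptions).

3.82 days

te_A = (7 + 4·11 + 15)/6 = 66/6 = 11; σ²_A = ((15−7)/6)² = 1.778
te_B = (8 + 4·11 + 20)/6 = 72/6 = 12; σ²_B = ((20−8)/6)² = 4.000
te_C = (6 + 4·9 + 12)/6 = 54/6 = 9; σ²_C = ((12−6)/6)² = 1.000
te_D = (7 + 4·10 + 25)/6 = 72/6 = 12; σ²_D = ((25−7)/6)² = 9.000
te_E = (7 + 4·12 + 17)/6 = 72/6 = 12; σ²_E = ((17−7)/6)² = 2.778
te_F = (10 + 4·11 + 24)/6 = 78/6 = 13; σ²_F = ((24−10)/6)² = 5.444
te_G = (6 + 4·8 + 10)/6 = 48/6 = 8; σ²_G = ((10−6)/6)² = 0.444
te_H = (1 + 4·2 + 9)/6 = 18/6 = 3; σ²_H = ((9−1)/6)² = 1.778

Forward pass:
ES_A = 0; EF_A = 11
ES_B = 0; EF_B = 12
ES_C = 0; EF_C = 9
ES_D = 9; EF_D = 9+12 = 21
ES_E = 21; EF_E = 21+12 = 33
ES_F = max(EF_A=11, EF_C=9) = 11; EF_F = 11+13 = 24
ES_G = max(EF_A=11, EF_D=21) = 21; EF_G = 21+8 = 29
ES_H = max(EF_A=11, EF_B=12, EF_E=33, EF_F=24, EF_G=29) = 33; EF_H = 33+3 = 36
Expected project duration μ = 36 days. Critical path: C → D → E → H.

Variance along critical path = 1.000 + 9.000 + 2.778 + 1.778 = 14.556
σ = √14.556 = 3.815 days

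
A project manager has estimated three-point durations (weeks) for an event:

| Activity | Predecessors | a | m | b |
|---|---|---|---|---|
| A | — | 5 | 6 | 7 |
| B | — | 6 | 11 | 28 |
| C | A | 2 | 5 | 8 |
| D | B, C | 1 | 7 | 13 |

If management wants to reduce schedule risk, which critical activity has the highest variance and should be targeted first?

te_A = (5 + 4·6 + 7)/6 = 36/6 = 6; σ²_A = ((7−5)/6)² = 0.111
te_B = (6 + 4·11 + 28)/6 = 78/6 = 13; σ²_B = ((28−6)/6)² = 13.444
te_C = (2 + 4·5 + 8)/6 = 30/6 = 5; σ²_C = ((8−2)/6)² = 1.000
te_D = (1 + 4·7 + 13)/6 = 42/6 = 7; σ²_D = ((13−1)/6)² = 4.000

Forward pass:
ES_A = 0; EF_A = 6
ES_B = 0; EF_B = 13
ES_C = 6; EF_C = 6+5 = 11
ES_D = max(EF_B=13, EF_C=11) = 13; EF_D = 13+7 = 20
Expected project duration μ = 20 weeks. Critical path: B → D.

Variances on critical path: σ²_B=13.444, σ²_D=4.000.
Largest is σ²_B = 13.444.

B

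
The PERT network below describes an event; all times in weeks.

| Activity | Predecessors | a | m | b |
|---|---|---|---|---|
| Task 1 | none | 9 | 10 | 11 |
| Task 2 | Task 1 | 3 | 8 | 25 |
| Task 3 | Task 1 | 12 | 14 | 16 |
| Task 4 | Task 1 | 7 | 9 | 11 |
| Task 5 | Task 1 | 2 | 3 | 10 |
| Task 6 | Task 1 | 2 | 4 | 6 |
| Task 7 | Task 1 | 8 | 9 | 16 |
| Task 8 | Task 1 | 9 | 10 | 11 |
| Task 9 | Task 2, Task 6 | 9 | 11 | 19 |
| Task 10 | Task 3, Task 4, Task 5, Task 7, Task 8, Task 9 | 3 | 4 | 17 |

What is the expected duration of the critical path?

38 weeks

te_Task 1 = (9 + 4·10 + 11)/6 = 60/6 = 10
te_Task 2 = (3 + 4·8 + 25)/6 = 60/6 = 10
te_Task 3 = (12 + 4·14 + 16)/6 = 84/6 = 14
te_Task 4 = (7 + 4·9 + 11)/6 = 54/6 = 9
te_Task 5 = (2 + 4·3 + 10)/6 = 24/6 = 4
te_Task 6 = (2 + 4·4 + 6)/6 = 24/6 = 4
te_Task 7 = (8 + 4·9 + 16)/6 = 60/6 = 10
te_Task 8 = (9 + 4·10 + 11)/6 = 60/6 = 10
te_Task 9 = (9 + 4·11 + 19)/6 = 72/6 = 12
te_Task 10 = (3 + 4·4 + 17)/6 = 36/6 = 6

Forward pass:
ES_Task 1 = 0; EF_Task 1 = 10
ES_Task 2 = 10; EF_Task 2 = 10+10 = 20
ES_Task 3 = 10; EF_Task 3 = 10+14 = 24
ES_Task 4 = 10; EF_Task 4 = 10+9 = 19
ES_Task 5 = 10; EF_Task 5 = 10+4 = 14
ES_Task 6 = 10; EF_Task 6 = 10+4 = 14
ES_Task 7 = 10; EF_Task 7 = 10+10 = 20
ES_Task 8 = 10; EF_Task 8 = 10+10 = 20
ES_Task 9 = max(EF_Task 2=20, EF_Task 6=14) = 20; EF_Task 9 = 20+12 = 32
ES_Task 10 = max(EF_Task 3=24, EF_Task 4=19, EF_Task 5=14, EF_Task 7=20, EF_Task 8=20, EF_Task 9=32) = 32; EF_Task 10 = 32+6 = 38
Expected project duration μ = 38 weeks. Critical path: Task 1 → Task 2 → Task 9 → Task 10.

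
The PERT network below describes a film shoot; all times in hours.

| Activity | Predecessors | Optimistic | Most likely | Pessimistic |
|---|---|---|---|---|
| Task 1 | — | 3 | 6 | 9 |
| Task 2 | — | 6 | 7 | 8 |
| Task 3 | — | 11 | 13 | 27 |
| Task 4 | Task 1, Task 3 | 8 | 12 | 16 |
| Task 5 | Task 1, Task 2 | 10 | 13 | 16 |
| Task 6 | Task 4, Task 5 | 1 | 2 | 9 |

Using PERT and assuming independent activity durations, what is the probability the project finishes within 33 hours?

0.821

te_Task 1 = (3 + 4·6 + 9)/6 = 36/6 = 6; σ²_Task 1 = ((9−3)/6)² = 1.000
te_Task 2 = (6 + 4·7 + 8)/6 = 42/6 = 7; σ²_Task 2 = ((8−6)/6)² = 0.111
te_Task 3 = (11 + 4·13 + 27)/6 = 90/6 = 15; σ²_Task 3 = ((27−11)/6)² = 7.111
te_Task 4 = (8 + 4·12 + 16)/6 = 72/6 = 12; σ²_Task 4 = ((16−8)/6)² = 1.778
te_Task 5 = (10 + 4·13 + 16)/6 = 78/6 = 13; σ²_Task 5 = ((16−10)/6)² = 1.000
te_Task 6 = (1 + 4·2 + 9)/6 = 18/6 = 3; σ²_Task 6 = ((9−1)/6)² = 1.778

Forward pass:
ES_Task 1 = 0; EF_Task 1 = 6
ES_Task 2 = 0; EF_Task 2 = 7
ES_Task 3 = 0; EF_Task 3 = 15
ES_Task 4 = max(EF_Task 1=6, EF_Task 3=15) = 15; EF_Task 4 = 15+12 = 27
ES_Task 5 = max(EF_Task 1=6, EF_Task 2=7) = 7; EF_Task 5 = 7+13 = 20
ES_Task 6 = max(EF_Task 4=27, EF_Task 5=20) = 27; EF_Task 6 = 27+3 = 30
Expected project duration μ = 30 hours. Critical path: Task 3 → Task 4 → Task 6.

Variance along critical path = 7.111 + 1.778 + 1.778 = 10.667; σ = √10.667 = 3.266 hours.
Z = (33 − 30) / 3.266 = 0.919
P(T ≤ 33) = Φ(0.919) ≈ 0.821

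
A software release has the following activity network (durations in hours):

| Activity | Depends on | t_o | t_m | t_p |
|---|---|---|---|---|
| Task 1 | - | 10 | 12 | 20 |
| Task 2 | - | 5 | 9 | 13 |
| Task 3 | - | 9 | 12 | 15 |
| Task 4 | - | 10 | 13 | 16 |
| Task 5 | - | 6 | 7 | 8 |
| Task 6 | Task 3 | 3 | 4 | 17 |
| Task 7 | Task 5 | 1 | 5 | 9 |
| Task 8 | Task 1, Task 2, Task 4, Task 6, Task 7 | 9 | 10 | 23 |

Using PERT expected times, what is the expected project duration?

30 hours

te_Task 1 = (10 + 4·12 + 20)/6 = 78/6 = 13
te_Task 2 = (5 + 4·9 + 13)/6 = 54/6 = 9
te_Task 3 = (9 + 4·12 + 15)/6 = 72/6 = 12
te_Task 4 = (10 + 4·13 + 16)/6 = 78/6 = 13
te_Task 5 = (6 + 4·7 + 8)/6 = 42/6 = 7
te_Task 6 = (3 + 4·4 + 17)/6 = 36/6 = 6
te_Task 7 = (1 + 4·5 + 9)/6 = 30/6 = 5
te_Task 8 = (9 + 4·10 + 23)/6 = 72/6 = 12

Forward pass:
ES_Task 1 = 0; EF_Task 1 = 13
ES_Task 2 = 0; EF_Task 2 = 9
ES_Task 3 = 0; EF_Task 3 = 12
ES_Task 4 = 0; EF_Task 4 = 13
ES_Task 5 = 0; EF_Task 5 = 7
ES_Task 6 = 12; EF_Task 6 = 12+6 = 18
ES_Task 7 = 7; EF_Task 7 = 7+5 = 12
ES_Task 8 = max(EF_Task 1=13, EF_Task 2=9, EF_Task 4=13, EF_Task 6=18, EF_Task 7=12) = 18; EF_Task 8 = 18+12 = 30
Expected project duration μ = 30 hours. Critical path: Task 3 → Task 6 → Task 8.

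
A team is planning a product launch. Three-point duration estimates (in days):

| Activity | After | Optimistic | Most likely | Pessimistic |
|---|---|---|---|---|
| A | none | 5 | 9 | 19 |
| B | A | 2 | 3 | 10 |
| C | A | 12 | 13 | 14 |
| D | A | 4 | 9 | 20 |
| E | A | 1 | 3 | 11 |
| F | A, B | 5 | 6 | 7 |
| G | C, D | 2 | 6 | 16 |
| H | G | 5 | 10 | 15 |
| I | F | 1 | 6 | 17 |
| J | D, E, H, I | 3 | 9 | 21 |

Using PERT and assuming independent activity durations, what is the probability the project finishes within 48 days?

0.338

te_A = (5 + 4·9 + 19)/6 = 60/6 = 10; σ²_A = ((19−5)/6)² = 5.444
te_B = (2 + 4·3 + 10)/6 = 24/6 = 4; σ²_B = ((10−2)/6)² = 1.778
te_C = (12 + 4·13 + 14)/6 = 78/6 = 13; σ²_C = ((14−12)/6)² = 0.111
te_D = (4 + 4·9 + 20)/6 = 60/6 = 10; σ²_D = ((20−4)/6)² = 7.111
te_E = (1 + 4·3 + 11)/6 = 24/6 = 4; σ²_E = ((11−1)/6)² = 2.778
te_F = (5 + 4·6 + 7)/6 = 36/6 = 6; σ²_F = ((7−5)/6)² = 0.111
te_G = (2 + 4·6 + 16)/6 = 42/6 = 7; σ²_G = ((16−2)/6)² = 5.444
te_H = (5 + 4·10 + 15)/6 = 60/6 = 10; σ²_H = ((15−5)/6)² = 2.778
te_I = (1 + 4·6 + 17)/6 = 42/6 = 7; σ²_I = ((17−1)/6)² = 7.111
te_J = (3 + 4·9 + 21)/6 = 60/6 = 10; σ²_J = ((21−3)/6)² = 9.000

Forward pass:
ES_A = 0; EF_A = 10
ES_B = 10; EF_B = 10+4 = 14
ES_C = 10; EF_C = 10+13 = 23
ES_D = 10; EF_D = 10+10 = 20
ES_E = 10; EF_E = 10+4 = 14
ES_F = max(EF_A=10, EF_B=14) = 14; EF_F = 14+6 = 20
ES_G = max(EF_C=23, EF_D=20) = 23; EF_G = 23+7 = 30
ES_H = 30; EF_H = 30+10 = 40
ES_I = 20; EF_I = 20+7 = 27
ES_J = max(EF_D=20, EF_E=14, EF_H=40, EF_I=27) = 40; EF_J = 40+10 = 50
Expected project duration μ = 50 days. Critical path: A → C → G → H → J.

Variance along critical path = 5.444 + 0.111 + 5.444 + 2.778 + 9.000 = 22.778; σ = √22.778 = 4.773 days.
Z = (48 − 50) / 4.773 = -0.419
P(T ≤ 48) = Φ(-0.419) ≈ 0.338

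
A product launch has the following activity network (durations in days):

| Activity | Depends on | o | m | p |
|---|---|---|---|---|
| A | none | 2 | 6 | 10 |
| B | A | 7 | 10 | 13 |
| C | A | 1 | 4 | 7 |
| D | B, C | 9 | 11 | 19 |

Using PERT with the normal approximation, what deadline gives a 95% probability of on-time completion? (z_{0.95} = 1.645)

te_A = (2 + 4·6 + 10)/6 = 36/6 = 6; σ²_A = ((10−2)/6)² = 1.778
te_B = (7 + 4·10 + 13)/6 = 60/6 = 10; σ²_B = ((13−7)/6)² = 1.000
te_C = (1 + 4·4 + 7)/6 = 24/6 = 4; σ²_C = ((7−1)/6)² = 1.000
te_D = (9 + 4·11 + 19)/6 = 72/6 = 12; σ²_D = ((19−9)/6)² = 2.778

Forward pass:
ES_A = 0; EF_A = 6
ES_B = 6; EF_B = 6+10 = 16
ES_C = 6; EF_C = 6+4 = 10
ES_D = max(EF_B=16, EF_C=10) = 16; EF_D = 16+12 = 28
Expected project duration μ = 28 days. Critical path: A → B → D.

Variance along critical path = 1.778 + 1.000 + 2.778 = 5.556; σ = 2.357 days.
D = μ + z·σ = 28 + 1.645·2.357 = 31.9 days

31.9 days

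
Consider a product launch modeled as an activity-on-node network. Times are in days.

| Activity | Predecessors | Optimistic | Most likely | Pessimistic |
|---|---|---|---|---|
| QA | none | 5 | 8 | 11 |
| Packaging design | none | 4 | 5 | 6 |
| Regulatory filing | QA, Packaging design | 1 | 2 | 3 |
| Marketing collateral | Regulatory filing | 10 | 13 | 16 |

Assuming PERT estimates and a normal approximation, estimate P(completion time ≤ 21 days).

0.084

te_QA = (5 + 4·8 + 11)/6 = 48/6 = 8; σ²_QA = ((11−5)/6)² = 1.000
te_Packaging design = (4 + 4·5 + 6)/6 = 30/6 = 5; σ²_Packaging design = ((6−4)/6)² = 0.111
te_Regulatory filing = (1 + 4·2 + 3)/6 = 12/6 = 2; σ²_Regulatory filing = ((3−1)/6)² = 0.111
te_Marketing collateral = (10 + 4·13 + 16)/6 = 78/6 = 13; σ²_Marketing collateral = ((16−10)/6)² = 1.000

Forward pass:
ES_QA = 0; EF_QA = 8
ES_Packaging design = 0; EF_Packaging design = 5
ES_Regulatory filing = max(EF_QA=8, EF_Packaging design=5) = 8; EF_Regulatory filing = 8+2 = 10
ES_Marketing collateral = 10; EF_Marketing collateral = 10+13 = 23
Expected project duration μ = 23 days. Critical path: QA → Regulatory filing → Marketing collateral.

Variance along critical path = 1.000 + 0.111 + 1.000 = 2.111; σ = √2.111 = 1.453 days.
Z = (21 − 23) / 1.453 = -1.376
P(T ≤ 21) = Φ(-1.376) ≈ 0.084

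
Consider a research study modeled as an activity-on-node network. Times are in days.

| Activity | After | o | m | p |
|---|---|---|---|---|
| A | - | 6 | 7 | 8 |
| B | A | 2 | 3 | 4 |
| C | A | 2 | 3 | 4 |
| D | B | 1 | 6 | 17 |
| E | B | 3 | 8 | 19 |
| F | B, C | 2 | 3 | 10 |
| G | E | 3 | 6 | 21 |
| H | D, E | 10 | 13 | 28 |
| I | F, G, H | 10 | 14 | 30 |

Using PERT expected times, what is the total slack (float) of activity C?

20 days

te_A = (6 + 4·7 + 8)/6 = 42/6 = 7
te_B = (2 + 4·3 + 4)/6 = 18/6 = 3
te_C = (2 + 4·3 + 4)/6 = 18/6 = 3
te_D = (1 + 4·6 + 17)/6 = 42/6 = 7
te_E = (3 + 4·8 + 19)/6 = 54/6 = 9
te_F = (2 + 4·3 + 10)/6 = 24/6 = 4
te_G = (3 + 4·6 + 21)/6 = 48/6 = 8
te_H = (10 + 4·13 + 28)/6 = 90/6 = 15
te_I = (10 + 4·14 + 30)/6 = 96/6 = 16

Forward pass:
ES_A = 0; EF_A = 7
ES_B = 7; EF_B = 7+3 = 10
ES_C = 7; EF_C = 7+3 = 10
ES_D = 10; EF_D = 10+7 = 17
ES_E = 10; EF_E = 10+9 = 19
ES_F = max(EF_B=10, EF_C=10) = 10; EF_F = 10+4 = 14
ES_G = 19; EF_G = 19+8 = 27
ES_H = max(EF_D=17, EF_E=19) = 19; EF_H = 19+15 = 34
ES_I = max(EF_F=14, EF_G=27, EF_H=34) = 34; EF_I = 34+16 = 50
Expected project duration μ = 50 days. Critical path: A → B → E → H → I.

Backward pass:
LF_I = 50; LS_I = 50−16 = 34
LF_H = LS_I = 34; LS_H = 34−15 = 19
LF_G = LS_I = 34; LS_G = 34−8 = 26
LF_F = LS_I = 34; LS_F = 34−4 = 30
LF_E = min(LS_G=26, LS_H=19) = 19; LS_E = 19−9 = 10
LF_D = LS_H = 19; LS_D = 19−7 = 12
LF_C = LS_F = 30; LS_C = 30−3 = 27
LF_B = min(LS_D=12, LS_E=10, LS_F=30) = 10; LS_B = 10−3 = 7
LF_A = min(LS_B=7, LS_C=27) = 7; LS_A = 7−7 = 0
Slack_C = LS_C − ES_C = 27 − 7 = 20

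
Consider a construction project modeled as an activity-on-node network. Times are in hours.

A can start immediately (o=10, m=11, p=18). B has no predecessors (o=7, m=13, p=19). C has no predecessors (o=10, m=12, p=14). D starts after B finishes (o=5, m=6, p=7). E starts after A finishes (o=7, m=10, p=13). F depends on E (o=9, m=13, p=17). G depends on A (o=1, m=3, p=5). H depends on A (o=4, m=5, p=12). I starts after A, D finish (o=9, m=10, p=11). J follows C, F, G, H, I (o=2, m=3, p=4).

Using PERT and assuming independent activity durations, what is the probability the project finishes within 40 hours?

0.823

te_A = (10 + 4·11 + 18)/6 = 72/6 = 12; σ²_A = ((18−10)/6)² = 1.778
te_B = (7 + 4·13 + 19)/6 = 78/6 = 13; σ²_B = ((19−7)/6)² = 4.000
te_C = (10 + 4·12 + 14)/6 = 72/6 = 12; σ²_C = ((14−10)/6)² = 0.444
te_D = (5 + 4·6 + 7)/6 = 36/6 = 6; σ²_D = ((7−5)/6)² = 0.111
te_E = (7 + 4·10 + 13)/6 = 60/6 = 10; σ²_E = ((13−7)/6)² = 1.000
te_F = (9 + 4·13 + 17)/6 = 78/6 = 13; σ²_F = ((17−9)/6)² = 1.778
te_G = (1 + 4·3 + 5)/6 = 18/6 = 3; σ²_G = ((5−1)/6)² = 0.444
te_H = (4 + 4·5 + 12)/6 = 36/6 = 6; σ²_H = ((12−4)/6)² = 1.778
te_I = (9 + 4·10 + 11)/6 = 60/6 = 10; σ²_I = ((11−9)/6)² = 0.111
te_J = (2 + 4·3 + 4)/6 = 18/6 = 3; σ²_J = ((4−2)/6)² = 0.111

Forward pass:
ES_A = 0; EF_A = 12
ES_B = 0; EF_B = 13
ES_C = 0; EF_C = 12
ES_D = 13; EF_D = 13+6 = 19
ES_E = 12; EF_E = 12+10 = 22
ES_F = 22; EF_F = 22+13 = 35
ES_G = 12; EF_G = 12+3 = 15
ES_H = 12; EF_H = 12+6 = 18
ES_I = max(EF_A=12, EF_D=19) = 19; EF_I = 19+10 = 29
ES_J = max(EF_C=12, EF_F=35, EF_G=15, EF_H=18, EF_I=29) = 35; EF_J = 35+3 = 38
Expected project duration μ = 38 hours. Critical path: A → E → F → J.

Variance along critical path = 1.778 + 1.000 + 1.778 + 0.111 = 4.667; σ = √4.667 = 2.160 hours.
Z = (40 − 38) / 2.160 = 0.926
P(T ≤ 40) = Φ(0.926) ≈ 0.823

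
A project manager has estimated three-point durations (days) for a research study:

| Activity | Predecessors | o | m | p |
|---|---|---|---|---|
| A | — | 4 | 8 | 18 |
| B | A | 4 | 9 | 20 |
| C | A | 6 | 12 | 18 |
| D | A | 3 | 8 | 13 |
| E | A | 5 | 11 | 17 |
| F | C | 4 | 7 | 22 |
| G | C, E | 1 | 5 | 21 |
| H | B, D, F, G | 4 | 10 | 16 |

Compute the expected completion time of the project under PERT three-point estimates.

te_A = (4 + 4·8 + 18)/6 = 54/6 = 9
te_B = (4 + 4·9 + 20)/6 = 60/6 = 10
te_C = (6 + 4·12 + 18)/6 = 72/6 = 12
te_D = (3 + 4·8 + 13)/6 = 48/6 = 8
te_E = (5 + 4·11 + 17)/6 = 66/6 = 11
te_F = (4 + 4·7 + 22)/6 = 54/6 = 9
te_G = (1 + 4·5 + 21)/6 = 42/6 = 7
te_H = (4 + 4·10 + 16)/6 = 60/6 = 10

Forward pass:
ES_A = 0; EF_A = 9
ES_B = 9; EF_B = 9+10 = 19
ES_C = 9; EF_C = 9+12 = 21
ES_D = 9; EF_D = 9+8 = 17
ES_E = 9; EF_E = 9+11 = 20
ES_F = 21; EF_F = 21+9 = 30
ES_G = max(EF_C=21, EF_E=20) = 21; EF_G = 21+7 = 28
ES_H = max(EF_B=19, EF_D=17, EF_F=30, EF_G=28) = 30; EF_H = 30+10 = 40
Expected project duration μ = 40 days. Critical path: A → C → F → H.

40 days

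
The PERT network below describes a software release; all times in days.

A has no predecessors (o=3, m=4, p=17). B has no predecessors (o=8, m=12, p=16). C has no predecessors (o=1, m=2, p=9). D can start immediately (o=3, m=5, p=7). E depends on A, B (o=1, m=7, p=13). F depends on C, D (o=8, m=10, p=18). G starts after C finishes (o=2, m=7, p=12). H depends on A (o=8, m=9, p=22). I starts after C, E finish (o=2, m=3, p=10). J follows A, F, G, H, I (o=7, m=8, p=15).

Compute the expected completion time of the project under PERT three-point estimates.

te_A = (3 + 4·4 + 17)/6 = 36/6 = 6
te_B = (8 + 4·12 + 16)/6 = 72/6 = 12
te_C = (1 + 4·2 + 9)/6 = 18/6 = 3
te_D = (3 + 4·5 + 7)/6 = 30/6 = 5
te_E = (1 + 4·7 + 13)/6 = 42/6 = 7
te_F = (8 + 4·10 + 18)/6 = 66/6 = 11
te_G = (2 + 4·7 + 12)/6 = 42/6 = 7
te_H = (8 + 4·9 + 22)/6 = 66/6 = 11
te_I = (2 + 4·3 + 10)/6 = 24/6 = 4
te_J = (7 + 4·8 + 15)/6 = 54/6 = 9

Forward pass:
ES_A = 0; EF_A = 6
ES_B = 0; EF_B = 12
ES_C = 0; EF_C = 3
ES_D = 0; EF_D = 5
ES_E = max(EF_A=6, EF_B=12) = 12; EF_E = 12+7 = 19
ES_F = max(EF_C=3, EF_D=5) = 5; EF_F = 5+11 = 16
ES_G = 3; EF_G = 3+7 = 10
ES_H = 6; EF_H = 6+11 = 17
ES_I = max(EF_C=3, EF_E=19) = 19; EF_I = 19+4 = 23
ES_J = max(EF_A=6, EF_F=16, EF_G=10, EF_H=17, EF_I=23) = 23; EF_J = 23+9 = 32
Expected project duration μ = 32 days. Critical path: B → E → I → J.

32 days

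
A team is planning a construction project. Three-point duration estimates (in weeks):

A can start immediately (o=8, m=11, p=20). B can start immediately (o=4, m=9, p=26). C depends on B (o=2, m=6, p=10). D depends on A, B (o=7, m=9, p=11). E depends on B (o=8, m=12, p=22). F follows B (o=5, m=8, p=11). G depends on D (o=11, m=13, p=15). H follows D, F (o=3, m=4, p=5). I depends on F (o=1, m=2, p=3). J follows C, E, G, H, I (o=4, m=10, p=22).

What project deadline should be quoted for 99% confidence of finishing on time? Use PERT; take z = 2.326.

te_A = (8 + 4·11 + 20)/6 = 72/6 = 12; σ²_A = ((20−8)/6)² = 4.000
te_B = (4 + 4·9 + 26)/6 = 66/6 = 11; σ²_B = ((26−4)/6)² = 13.444
te_C = (2 + 4·6 + 10)/6 = 36/6 = 6; σ²_C = ((10−2)/6)² = 1.778
te_D = (7 + 4·9 + 11)/6 = 54/6 = 9; σ²_D = ((11−7)/6)² = 0.444
te_E = (8 + 4·12 + 22)/6 = 78/6 = 13; σ²_E = ((22−8)/6)² = 5.444
te_F = (5 + 4·8 + 11)/6 = 48/6 = 8; σ²_F = ((11−5)/6)² = 1.000
te_G = (11 + 4·13 + 15)/6 = 78/6 = 13; σ²_G = ((15−11)/6)² = 0.444
te_H = (3 + 4·4 + 5)/6 = 24/6 = 4; σ²_H = ((5−3)/6)² = 0.111
te_I = (1 + 4·2 + 3)/6 = 12/6 = 2; σ²_I = ((3−1)/6)² = 0.111
te_J = (4 + 4·10 + 22)/6 = 66/6 = 11; σ²_J = ((22−4)/6)² = 9.000

Forward pass:
ES_A = 0; EF_A = 12
ES_B = 0; EF_B = 11
ES_C = 11; EF_C = 11+6 = 17
ES_D = max(EF_A=12, EF_B=11) = 12; EF_D = 12+9 = 21
ES_E = 11; EF_E = 11+13 = 24
ES_F = 11; EF_F = 11+8 = 19
ES_G = 21; EF_G = 21+13 = 34
ES_H = max(EF_D=21, EF_F=19) = 21; EF_H = 21+4 = 25
ES_I = 19; EF_I = 19+2 = 21
ES_J = max(EF_C=17, EF_E=24, EF_G=34, EF_H=25, EF_I=21) = 34; EF_J = 34+11 = 45
Expected project duration μ = 45 weeks. Critical path: A → D → G → J.

Variance along critical path = 4.000 + 0.444 + 0.444 + 9.000 = 13.889; σ = 3.727 weeks.
D = μ + z·σ = 45 + 2.326·3.727 = 53.7 weeks

53.7 weeks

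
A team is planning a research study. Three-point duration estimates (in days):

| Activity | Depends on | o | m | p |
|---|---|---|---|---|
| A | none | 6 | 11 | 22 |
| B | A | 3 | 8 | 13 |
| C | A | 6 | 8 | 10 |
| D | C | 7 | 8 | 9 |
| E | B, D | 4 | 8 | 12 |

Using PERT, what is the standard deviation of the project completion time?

3.07 days

te_A = (6 + 4·11 + 22)/6 = 72/6 = 12; σ²_A = ((22−6)/6)² = 7.111
te_B = (3 + 4·8 + 13)/6 = 48/6 = 8; σ²_B = ((13−3)/6)² = 2.778
te_C = (6 + 4·8 + 10)/6 = 48/6 = 8; σ²_C = ((10−6)/6)² = 0.444
te_D = (7 + 4·8 + 9)/6 = 48/6 = 8; σ²_D = ((9−7)/6)² = 0.111
te_E = (4 + 4·8 + 12)/6 = 48/6 = 8; σ²_E = ((12−4)/6)² = 1.778

Forward pass:
ES_A = 0; EF_A = 12
ES_B = 12; EF_B = 12+8 = 20
ES_C = 12; EF_C = 12+8 = 20
ES_D = 20; EF_D = 20+8 = 28
ES_E = max(EF_B=20, EF_D=28) = 28; EF_E = 28+8 = 36
Expected project duration μ = 36 days. Critical path: A → C → D → E.

Variance along critical path = 7.111 + 0.444 + 0.111 + 1.778 = 9.444
σ = √9.444 = 3.073 days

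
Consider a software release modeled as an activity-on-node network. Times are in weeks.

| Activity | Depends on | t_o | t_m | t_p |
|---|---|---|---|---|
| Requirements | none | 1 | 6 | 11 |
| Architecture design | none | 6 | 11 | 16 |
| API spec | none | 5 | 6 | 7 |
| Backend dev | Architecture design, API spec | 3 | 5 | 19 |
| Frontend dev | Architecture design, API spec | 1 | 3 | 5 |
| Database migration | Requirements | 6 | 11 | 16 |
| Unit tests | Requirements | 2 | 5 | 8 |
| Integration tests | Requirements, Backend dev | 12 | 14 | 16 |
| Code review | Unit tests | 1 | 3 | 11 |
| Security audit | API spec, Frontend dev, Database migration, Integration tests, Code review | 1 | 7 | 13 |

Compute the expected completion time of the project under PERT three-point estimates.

39 weeks

te_Requirements = (1 + 4·6 + 11)/6 = 36/6 = 6
te_Architecture design = (6 + 4·11 + 16)/6 = 66/6 = 11
te_API spec = (5 + 4·6 + 7)/6 = 36/6 = 6
te_Backend dev = (3 + 4·5 + 19)/6 = 42/6 = 7
te_Frontend dev = (1 + 4·3 + 5)/6 = 18/6 = 3
te_Database migration = (6 + 4·11 + 16)/6 = 66/6 = 11
te_Unit tests = (2 + 4·5 + 8)/6 = 30/6 = 5
te_Integration tests = (12 + 4·14 + 16)/6 = 84/6 = 14
te_Code review = (1 + 4·3 + 11)/6 = 24/6 = 4
te_Security audit = (1 + 4·7 + 13)/6 = 42/6 = 7

Forward pass:
ES_Requirements = 0; EF_Requirements = 6
ES_Architecture design = 0; EF_Architecture design = 11
ES_API spec = 0; EF_API spec = 6
ES_Backend dev = max(EF_Architecture design=11, EF_API spec=6) = 11; EF_Backend dev = 11+7 = 18
ES_Frontend dev = max(EF_Architecture design=11, EF_API spec=6) = 11; EF_Frontend dev = 11+3 = 14
ES_Database migration = 6; EF_Database migration = 6+11 = 17
ES_Unit tests = 6; EF_Unit tests = 6+5 = 11
ES_Integration tests = max(EF_Requirements=6, EF_Backend dev=18) = 18; EF_Integration tests = 18+14 = 32
ES_Code review = 11; EF_Code review = 11+4 = 15
ES_Security audit = max(EF_API spec=6, EF_Frontend dev=14, EF_Database migration=17, EF_Integration tests=32, EF_Code review=15) = 32; EF_Security audit = 32+7 = 39
Expected project duration μ = 39 weeks. Critical path: Architecture design → Backend dev → Integration tests → Security audit.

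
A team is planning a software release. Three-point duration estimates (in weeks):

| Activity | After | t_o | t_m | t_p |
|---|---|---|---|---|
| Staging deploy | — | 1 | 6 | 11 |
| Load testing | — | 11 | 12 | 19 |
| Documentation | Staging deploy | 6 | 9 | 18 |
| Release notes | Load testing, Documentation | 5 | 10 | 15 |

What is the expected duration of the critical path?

26 weeks

te_Staging deploy = (1 + 4·6 + 11)/6 = 36/6 = 6
te_Load testing = (11 + 4·12 + 19)/6 = 78/6 = 13
te_Documentation = (6 + 4·9 + 18)/6 = 60/6 = 10
te_Release notes = (5 + 4·10 + 15)/6 = 60/6 = 10

Forward pass:
ES_Staging deploy = 0; EF_Staging deploy = 6
ES_Load testing = 0; EF_Load testing = 13
ES_Documentation = 6; EF_Documentation = 6+10 = 16
ES_Release notes = max(EF_Load testing=13, EF_Documentation=16) = 16; EF_Release notes = 16+10 = 26
Expected project duration μ = 26 weeks. Critical path: Staging deploy → Documentation → Release notes.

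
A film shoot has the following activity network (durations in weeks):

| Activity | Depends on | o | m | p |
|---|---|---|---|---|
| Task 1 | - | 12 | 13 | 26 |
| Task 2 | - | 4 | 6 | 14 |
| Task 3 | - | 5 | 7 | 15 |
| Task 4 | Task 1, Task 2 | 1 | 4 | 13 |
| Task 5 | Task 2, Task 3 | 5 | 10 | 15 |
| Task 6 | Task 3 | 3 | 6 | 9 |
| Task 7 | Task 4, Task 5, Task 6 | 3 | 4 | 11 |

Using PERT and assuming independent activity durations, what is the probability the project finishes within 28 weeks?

te_Task 1 = (12 + 4·13 + 26)/6 = 90/6 = 15; σ²_Task 1 = ((26−12)/6)² = 5.444
te_Task 2 = (4 + 4·6 + 14)/6 = 42/6 = 7; σ²_Task 2 = ((14−4)/6)² = 2.778
te_Task 3 = (5 + 4·7 + 15)/6 = 48/6 = 8; σ²_Task 3 = ((15−5)/6)² = 2.778
te_Task 4 = (1 + 4·4 + 13)/6 = 30/6 = 5; σ²_Task 4 = ((13−1)/6)² = 4.000
te_Task 5 = (5 + 4·10 + 15)/6 = 60/6 = 10; σ²_Task 5 = ((15−5)/6)² = 2.778
te_Task 6 = (3 + 4·6 + 9)/6 = 36/6 = 6; σ²_Task 6 = ((9−3)/6)² = 1.000
te_Task 7 = (3 + 4·4 + 11)/6 = 30/6 = 5; σ²_Task 7 = ((11−3)/6)² = 1.778

Forward pass:
ES_Task 1 = 0; EF_Task 1 = 15
ES_Task 2 = 0; EF_Task 2 = 7
ES_Task 3 = 0; EF_Task 3 = 8
ES_Task 4 = max(EF_Task 1=15, EF_Task 2=7) = 15; EF_Task 4 = 15+5 = 20
ES_Task 5 = max(EF_Task 2=7, EF_Task 3=8) = 8; EF_Task 5 = 8+10 = 18
ES_Task 6 = 8; EF_Task 6 = 8+6 = 14
ES_Task 7 = max(EF_Task 4=20, EF_Task 5=18, EF_Task 6=14) = 20; EF_Task 7 = 20+5 = 25
Expected project duration μ = 25 weeks. Critical path: Task 1 → Task 4 → Task 7.

Variance along critical path = 5.444 + 4.000 + 1.778 = 11.222; σ = √11.222 = 3.350 weeks.
Z = (28 − 25) / 3.350 = 0.896
P(T ≤ 28) = Φ(0.896) ≈ 0.815

0.815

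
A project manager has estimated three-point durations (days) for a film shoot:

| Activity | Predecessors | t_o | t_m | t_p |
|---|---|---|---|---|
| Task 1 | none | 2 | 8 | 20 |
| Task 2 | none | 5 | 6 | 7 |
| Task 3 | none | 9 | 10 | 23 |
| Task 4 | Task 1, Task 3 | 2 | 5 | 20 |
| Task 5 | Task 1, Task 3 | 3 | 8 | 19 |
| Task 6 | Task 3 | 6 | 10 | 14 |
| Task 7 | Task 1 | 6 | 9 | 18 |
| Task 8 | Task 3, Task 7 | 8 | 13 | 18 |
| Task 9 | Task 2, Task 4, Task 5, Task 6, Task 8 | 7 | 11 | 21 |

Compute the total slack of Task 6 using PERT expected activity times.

10 days

te_Task 1 = (2 + 4·8 + 20)/6 = 54/6 = 9
te_Task 2 = (5 + 4·6 + 7)/6 = 36/6 = 6
te_Task 3 = (9 + 4·10 + 23)/6 = 72/6 = 12
te_Task 4 = (2 + 4·5 + 20)/6 = 42/6 = 7
te_Task 5 = (3 + 4·8 + 19)/6 = 54/6 = 9
te_Task 6 = (6 + 4·10 + 14)/6 = 60/6 = 10
te_Task 7 = (6 + 4·9 + 18)/6 = 60/6 = 10
te_Task 8 = (8 + 4·13 + 18)/6 = 78/6 = 13
te_Task 9 = (7 + 4·11 + 21)/6 = 72/6 = 12

Forward pass:
ES_Task 1 = 0; EF_Task 1 = 9
ES_Task 2 = 0; EF_Task 2 = 6
ES_Task 3 = 0; EF_Task 3 = 12
ES_Task 4 = max(EF_Task 1=9, EF_Task 3=12) = 12; EF_Task 4 = 12+7 = 19
ES_Task 5 = max(EF_Task 1=9, EF_Task 3=12) = 12; EF_Task 5 = 12+9 = 21
ES_Task 6 = 12; EF_Task 6 = 12+10 = 22
ES_Task 7 = 9; EF_Task 7 = 9+10 = 19
ES_Task 8 = max(EF_Task 3=12, EF_Task 7=19) = 19; EF_Task 8 = 19+13 = 32
ES_Task 9 = max(EF_Task 2=6, EF_Task 4=19, EF_Task 5=21, EF_Task 6=22, EF_Task 8=32) = 32; EF_Task 9 = 32+12 = 44
Expected project duration μ = 44 days. Critical path: Task 1 → Task 7 → Task 8 → Task 9.

Backward pass:
LF_Task 9 = 44; LS_Task 9 = 44−12 = 32
LF_Task 8 = LS_Task 9 = 32; LS_Task 8 = 32−13 = 19
LF_Task 7 = LS_Task 8 = 19; LS_Task 7 = 19−10 = 9
LF_Task 6 = LS_Task 9 = 32; LS_Task 6 = 32−10 = 22
LF_Task 5 = LS_Task 9 = 32; LS_Task 5 = 32−9 = 23
LF_Task 4 = LS_Task 9 = 32; LS_Task 4 = 32−7 = 25
LF_Task 3 = min(LS_Task 4=25, LS_Task 5=23, LS_Task 6=22, LS_Task 8=19) = 19; LS_Task 3 = 19−12 = 7
LF_Task 2 = LS_Task 9 = 32; LS_Task 2 = 32−6 = 26
LF_Task 1 = min(LS_Task 4=25, LS_Task 5=23, LS_Task 7=9) = 9; LS_Task 1 = 9−9 = 0
Slack_Task 6 = LS_Task 6 − ES_Task 6 = 22 − 12 = 10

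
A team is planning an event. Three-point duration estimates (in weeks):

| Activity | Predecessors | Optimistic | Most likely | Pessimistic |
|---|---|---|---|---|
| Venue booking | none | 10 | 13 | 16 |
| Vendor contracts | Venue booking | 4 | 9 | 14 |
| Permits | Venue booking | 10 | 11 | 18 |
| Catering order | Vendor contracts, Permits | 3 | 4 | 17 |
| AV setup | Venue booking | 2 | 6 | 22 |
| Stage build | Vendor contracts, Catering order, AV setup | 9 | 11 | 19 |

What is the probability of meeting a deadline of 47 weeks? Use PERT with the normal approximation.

0.886

te_Venue booking = (10 + 4·13 + 16)/6 = 78/6 = 13; σ²_Venue booking = ((16−10)/6)² = 1.000
te_Vendor contracts = (4 + 4·9 + 14)/6 = 54/6 = 9; σ²_Vendor contracts = ((14−4)/6)² = 2.778
te_Permits = (10 + 4·11 + 18)/6 = 72/6 = 12; σ²_Permits = ((18−10)/6)² = 1.778
te_Catering order = (3 + 4·4 + 17)/6 = 36/6 = 6; σ²_Catering order = ((17−3)/6)² = 5.444
te_AV setup = (2 + 4·6 + 22)/6 = 48/6 = 8; σ²_AV setup = ((22−2)/6)² = 11.111
te_Stage build = (9 + 4·11 + 19)/6 = 72/6 = 12; σ²_Stage build = ((19−9)/6)² = 2.778

Forward pass:
ES_Venue booking = 0; EF_Venue booking = 13
ES_Vendor contracts = 13; EF_Vendor contracts = 13+9 = 22
ES_Permits = 13; EF_Permits = 13+12 = 25
ES_Catering order = max(EF_Vendor contracts=22, EF_Permits=25) = 25; EF_Catering order = 25+6 = 31
ES_AV setup = 13; EF_AV setup = 13+8 = 21
ES_Stage build = max(EF_Vendor contracts=22, EF_Catering order=31, EF_AV setup=21) = 31; EF_Stage build = 31+12 = 43
Expected project duration μ = 43 weeks. Critical path: Venue booking → Permits → Catering order → Stage build.

Variance along critical path = 1.000 + 1.778 + 5.444 + 2.778 = 11.000; σ = √11.000 = 3.317 weeks.
Z = (47 − 43) / 3.317 = 1.206
P(T ≤ 47) = Φ(1.206) ≈ 0.886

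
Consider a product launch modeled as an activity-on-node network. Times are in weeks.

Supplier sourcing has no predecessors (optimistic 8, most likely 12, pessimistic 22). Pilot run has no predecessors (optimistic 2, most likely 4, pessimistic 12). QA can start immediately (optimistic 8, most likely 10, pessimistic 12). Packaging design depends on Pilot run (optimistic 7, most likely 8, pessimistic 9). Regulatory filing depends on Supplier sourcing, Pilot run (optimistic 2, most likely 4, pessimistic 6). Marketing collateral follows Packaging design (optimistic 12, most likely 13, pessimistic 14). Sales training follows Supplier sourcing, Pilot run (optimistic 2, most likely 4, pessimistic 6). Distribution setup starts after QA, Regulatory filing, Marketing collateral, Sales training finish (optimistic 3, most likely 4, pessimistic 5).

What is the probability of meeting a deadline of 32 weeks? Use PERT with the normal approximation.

0.872

te_Supplier sourcing = (8 + 4·12 + 22)/6 = 78/6 = 13; σ²_Supplier sourcing = ((22−8)/6)² = 5.444
te_Pilot run = (2 + 4·4 + 12)/6 = 30/6 = 5; σ²_Pilot run = ((12−2)/6)² = 2.778
te_QA = (8 + 4·10 + 12)/6 = 60/6 = 10; σ²_QA = ((12−8)/6)² = 0.444
te_Packaging design = (7 + 4·8 + 9)/6 = 48/6 = 8; σ²_Packaging design = ((9−7)/6)² = 0.111
te_Regulatory filing = (2 + 4·4 + 6)/6 = 24/6 = 4; σ²_Regulatory filing = ((6−2)/6)² = 0.444
te_Marketing collateral = (12 + 4·13 + 14)/6 = 78/6 = 13; σ²_Marketing collateral = ((14−12)/6)² = 0.111
te_Sales training = (2 + 4·4 + 6)/6 = 24/6 = 4; σ²_Sales training = ((6−2)/6)² = 0.444
te_Distribution setup = (3 + 4·4 + 5)/6 = 24/6 = 4; σ²_Distribution setup = ((5−3)/6)² = 0.111

Forward pass:
ES_Supplier sourcing = 0; EF_Supplier sourcing = 13
ES_Pilot run = 0; EF_Pilot run = 5
ES_QA = 0; EF_QA = 10
ES_Packaging design = 5; EF_Packaging design = 5+8 = 13
ES_Regulatory filing = max(EF_Supplier sourcing=13, EF_Pilot run=5) = 13; EF_Regulatory filing = 13+4 = 17
ES_Marketing collateral = 13; EF_Marketing collateral = 13+13 = 26
ES_Sales training = max(EF_Supplier sourcing=13, EF_Pilot run=5) = 13; EF_Sales training = 13+4 = 17
ES_Distribution setup = max(EF_QA=10, EF_Regulatory filing=17, EF_Marketing collateral=26, EF_Sales training=17) = 26; EF_Distribution setup = 26+4 = 30
Expected project duration μ = 30 weeks. Critical path: Pilot run → Packaging design → Marketing collateral → Distribution setup.

Variance along critical path = 2.778 + 0.111 + 0.111 + 0.111 = 3.111; σ = √3.111 = 1.764 weeks.
Z = (32 − 30) / 1.764 = 1.134
P(T ≤ 32) = Φ(1.134) ≈ 0.872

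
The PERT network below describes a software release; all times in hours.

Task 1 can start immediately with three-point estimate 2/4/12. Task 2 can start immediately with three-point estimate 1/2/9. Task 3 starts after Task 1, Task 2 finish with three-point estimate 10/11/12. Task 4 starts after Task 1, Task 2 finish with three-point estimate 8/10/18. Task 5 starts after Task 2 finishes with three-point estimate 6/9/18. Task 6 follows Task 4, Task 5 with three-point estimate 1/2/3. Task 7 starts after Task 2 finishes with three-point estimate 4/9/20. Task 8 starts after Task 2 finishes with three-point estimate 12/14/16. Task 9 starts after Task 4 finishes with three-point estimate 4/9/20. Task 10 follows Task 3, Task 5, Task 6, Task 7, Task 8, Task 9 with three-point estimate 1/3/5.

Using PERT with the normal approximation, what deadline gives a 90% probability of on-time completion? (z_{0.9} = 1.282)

33.6 hours

te_Task 1 = (2 + 4·4 + 12)/6 = 30/6 = 5; σ²_Task 1 = ((12−2)/6)² = 2.778
te_Task 2 = (1 + 4·2 + 9)/6 = 18/6 = 3; σ²_Task 2 = ((9−1)/6)² = 1.778
te_Task 3 = (10 + 4·11 + 12)/6 = 66/6 = 11; σ²_Task 3 = ((12−10)/6)² = 0.111
te_Task 4 = (8 + 4·10 + 18)/6 = 66/6 = 11; σ²_Task 4 = ((18−8)/6)² = 2.778
te_Task 5 = (6 + 4·9 + 18)/6 = 60/6 = 10; σ²_Task 5 = ((18−6)/6)² = 4.000
te_Task 6 = (1 + 4·2 + 3)/6 = 12/6 = 2; σ²_Task 6 = ((3−1)/6)² = 0.111
te_Task 7 = (4 + 4·9 + 20)/6 = 60/6 = 10; σ²_Task 7 = ((20−4)/6)² = 7.111
te_Task 8 = (12 + 4·14 + 16)/6 = 84/6 = 14; σ²_Task 8 = ((16−12)/6)² = 0.444
te_Task 9 = (4 + 4·9 + 20)/6 = 60/6 = 10; σ²_Task 9 = ((20−4)/6)² = 7.111
te_Task 10 = (1 + 4·3 + 5)/6 = 18/6 = 3; σ²_Task 10 = ((5−1)/6)² = 0.444

Forward pass:
ES_Task 1 = 0; EF_Task 1 = 5
ES_Task 2 = 0; EF_Task 2 = 3
ES_Task 3 = max(EF_Task 1=5, EF_Task 2=3) = 5; EF_Task 3 = 5+11 = 16
ES_Task 4 = max(EF_Task 1=5, EF_Task 2=3) = 5; EF_Task 4 = 5+11 = 16
ES_Task 5 = 3; EF_Task 5 = 3+10 = 13
ES_Task 6 = max(EF_Task 4=16, EF_Task 5=13) = 16; EF_Task 6 = 16+2 = 18
ES_Task 7 = 3; EF_Task 7 = 3+10 = 13
ES_Task 8 = 3; EF_Task 8 = 3+14 = 17
ES_Task 9 = 16; EF_Task 9 = 16+10 = 26
ES_Task 10 = max(EF_Task 3=16, EF_Task 5=13, EF_Task 6=18, EF_Task 7=13, EF_Task 8=17, EF_Task 9=26) = 26; EF_Task 10 = 26+3 = 29
Expected project duration μ = 29 hours. Critical path: Task 1 → Task 4 → Task 9 → Task 10.

Variance along critical path = 2.778 + 2.778 + 7.111 + 0.444 = 13.111; σ = 3.621 hours.
D = μ + z·σ = 29 + 1.282·3.621 = 33.6 hours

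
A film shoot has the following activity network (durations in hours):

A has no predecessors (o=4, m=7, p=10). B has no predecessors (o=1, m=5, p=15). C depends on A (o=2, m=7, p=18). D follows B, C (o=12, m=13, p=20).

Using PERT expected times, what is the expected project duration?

te_A = (4 + 4·7 + 10)/6 = 42/6 = 7
te_B = (1 + 4·5 + 15)/6 = 36/6 = 6
te_C = (2 + 4·7 + 18)/6 = 48/6 = 8
te_D = (12 + 4·13 + 20)/6 = 84/6 = 14

Forward pass:
ES_A = 0; EF_A = 7
ES_B = 0; EF_B = 6
ES_C = 7; EF_C = 7+8 = 15
ES_D = max(EF_B=6, EF_C=15) = 15; EF_D = 15+14 = 29
Expected project duration μ = 29 hours. Critical path: A → C → D.

29 hours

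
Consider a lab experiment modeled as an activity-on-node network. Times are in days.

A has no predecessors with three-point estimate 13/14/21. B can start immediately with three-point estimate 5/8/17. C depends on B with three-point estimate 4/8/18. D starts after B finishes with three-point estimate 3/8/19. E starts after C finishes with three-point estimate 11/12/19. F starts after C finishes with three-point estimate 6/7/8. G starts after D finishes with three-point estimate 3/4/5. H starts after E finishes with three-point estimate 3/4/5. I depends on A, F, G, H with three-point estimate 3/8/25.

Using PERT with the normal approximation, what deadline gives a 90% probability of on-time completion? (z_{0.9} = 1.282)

51.4 days

te_A = (13 + 4·14 + 21)/6 = 90/6 = 15; σ²_A = ((21−13)/6)² = 1.778
te_B = (5 + 4·8 + 17)/6 = 54/6 = 9; σ²_B = ((17−5)/6)² = 4.000
te_C = (4 + 4·8 + 18)/6 = 54/6 = 9; σ²_C = ((18−4)/6)² = 5.444
te_D = (3 + 4·8 + 19)/6 = 54/6 = 9; σ²_D = ((19−3)/6)² = 7.111
te_E = (11 + 4·12 + 19)/6 = 78/6 = 13; σ²_E = ((19−11)/6)² = 1.778
te_F = (6 + 4·7 + 8)/6 = 42/6 = 7; σ²_F = ((8−6)/6)² = 0.111
te_G = (3 + 4·4 + 5)/6 = 24/6 = 4; σ²_G = ((5−3)/6)² = 0.111
te_H = (3 + 4·4 + 5)/6 = 24/6 = 4; σ²_H = ((5−3)/6)² = 0.111
te_I = (3 + 4·8 + 25)/6 = 60/6 = 10; σ²_I = ((25−3)/6)² = 13.444

Forward pass:
ES_A = 0; EF_A = 15
ES_B = 0; EF_B = 9
ES_C = 9; EF_C = 9+9 = 18
ES_D = 9; EF_D = 9+9 = 18
ES_E = 18; EF_E = 18+13 = 31
ES_F = 18; EF_F = 18+7 = 25
ES_G = 18; EF_G = 18+4 = 22
ES_H = 31; EF_H = 31+4 = 35
ES_I = max(EF_A=15, EF_F=25, EF_G=22, EF_H=35) = 35; EF_I = 35+10 = 45
Expected project duration μ = 45 days. Critical path: B → C → E → H → I.

Variance along critical path = 4.000 + 5.444 + 1.778 + 0.111 + 13.444 = 24.778; σ = 4.978 days.
D = μ + z·σ = 45 + 1.282·4.978 = 51.4 days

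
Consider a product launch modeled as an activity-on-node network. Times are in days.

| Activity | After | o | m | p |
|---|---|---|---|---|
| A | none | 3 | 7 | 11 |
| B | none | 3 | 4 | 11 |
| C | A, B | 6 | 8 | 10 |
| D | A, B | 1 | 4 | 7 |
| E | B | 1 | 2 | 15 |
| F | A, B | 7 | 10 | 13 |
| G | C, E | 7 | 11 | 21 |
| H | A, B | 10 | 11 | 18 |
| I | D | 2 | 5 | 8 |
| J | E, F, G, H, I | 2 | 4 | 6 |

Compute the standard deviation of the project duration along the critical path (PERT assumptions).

te_A = (3 + 4·7 + 11)/6 = 42/6 = 7; σ²_A = ((11−3)/6)² = 1.778
te_B = (3 + 4·4 + 11)/6 = 30/6 = 5; σ²_B = ((11−3)/6)² = 1.778
te_C = (6 + 4·8 + 10)/6 = 48/6 = 8; σ²_C = ((10−6)/6)² = 0.444
te_D = (1 + 4·4 + 7)/6 = 24/6 = 4; σ²_D = ((7−1)/6)² = 1.000
te_E = (1 + 4·2 + 15)/6 = 24/6 = 4; σ²_E = ((15−1)/6)² = 5.444
te_F = (7 + 4·10 + 13)/6 = 60/6 = 10; σ²_F = ((13−7)/6)² = 1.000
te_G = (7 + 4·11 + 21)/6 = 72/6 = 12; σ²_G = ((21−7)/6)² = 5.444
te_H = (10 + 4·11 + 18)/6 = 72/6 = 12; σ²_H = ((18−10)/6)² = 1.778
te_I = (2 + 4·5 + 8)/6 = 30/6 = 5; σ²_I = ((8−2)/6)² = 1.000
te_J = (2 + 4·4 + 6)/6 = 24/6 = 4; σ²_J = ((6−2)/6)² = 0.444

Forward pass:
ES_A = 0; EF_A = 7
ES_B = 0; EF_B = 5
ES_C = max(EF_A=7, EF_B=5) = 7; EF_C = 7+8 = 15
ES_D = max(EF_A=7, EF_B=5) = 7; EF_D = 7+4 = 11
ES_E = 5; EF_E = 5+4 = 9
ES_F = max(EF_A=7, EF_B=5) = 7; EF_F = 7+10 = 17
ES_G = max(EF_C=15, EF_E=9) = 15; EF_G = 15+12 = 27
ES_H = max(EF_A=7, EF_B=5) = 7; EF_H = 7+12 = 19
ES_I = 11; EF_I = 11+5 = 16
ES_J = max(EF_E=9, EF_F=17, EF_G=27, EF_H=19, EF_I=16) = 27; EF_J = 27+4 = 31
Expected project duration μ = 31 days. Critical path: A → C → G → J.

Variance along critical path = 1.778 + 0.444 + 5.444 + 0.444 = 8.111
σ = √8.111 = 2.848 days

2.85 days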